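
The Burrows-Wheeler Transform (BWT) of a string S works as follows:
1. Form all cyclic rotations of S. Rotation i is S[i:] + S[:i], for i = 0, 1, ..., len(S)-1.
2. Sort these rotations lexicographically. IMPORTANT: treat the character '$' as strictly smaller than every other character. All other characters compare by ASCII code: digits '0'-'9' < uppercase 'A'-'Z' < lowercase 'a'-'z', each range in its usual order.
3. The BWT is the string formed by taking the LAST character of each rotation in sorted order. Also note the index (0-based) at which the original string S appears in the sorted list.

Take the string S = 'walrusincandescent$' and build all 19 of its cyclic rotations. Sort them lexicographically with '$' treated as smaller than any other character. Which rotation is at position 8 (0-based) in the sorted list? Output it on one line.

All 19 rotations (rotation i = S[i:]+S[:i]):
  rot[0] = walrusincandescent$
  rot[1] = alrusincandescent$w
  rot[2] = lrusincandescent$wa
  rot[3] = rusincandescent$wal
  rot[4] = usincandescent$walr
  rot[5] = sincandescent$walru
  rot[6] = incandescent$walrus
  rot[7] = ncandescent$walrusi
  rot[8] = candescent$walrusin
  rot[9] = andescent$walrusinc
  rot[10] = ndescent$walrusinca
  rot[11] = descent$walrusincan
  rot[12] = escent$walrusincand
  rot[13] = scent$walrusincande
  rot[14] = cent$walrusincandes
  rot[15] = ent$walrusincandesc
  rot[16] = nt$walrusincandesce
  rot[17] = t$walrusincandescen
  rot[18] = $walrusincandescent
Sorted (with $ < everything):
  sorted[0] = $walrusincandescent
  sorted[1] = alrusincandescent$w
  sorted[2] = andescent$walrusinc
  sorted[3] = candescent$walrusin
  sorted[4] = cent$walrusincandes
  sorted[5] = descent$walrusincan
  sorted[6] = ent$walrusincandesc
  sorted[7] = escent$walrusincand
  sorted[8] = incandescent$walrus
  sorted[9] = lrusincandescent$wa
  sorted[10] = ncandescent$walrusi
  sorted[11] = ndescent$walrusinca
  sorted[12] = nt$walrusincandesce
  sorted[13] = rusincandescent$wal
  sorted[14] = scent$walrusincande
  sorted[15] = sincandescent$walru
  sorted[16] = t$walrusincandescen
  sorted[17] = usincandescent$walr
  sorted[18] = walrusincandescent$
sorted[8] = incandescent$walrus

Answer: incandescent$walrus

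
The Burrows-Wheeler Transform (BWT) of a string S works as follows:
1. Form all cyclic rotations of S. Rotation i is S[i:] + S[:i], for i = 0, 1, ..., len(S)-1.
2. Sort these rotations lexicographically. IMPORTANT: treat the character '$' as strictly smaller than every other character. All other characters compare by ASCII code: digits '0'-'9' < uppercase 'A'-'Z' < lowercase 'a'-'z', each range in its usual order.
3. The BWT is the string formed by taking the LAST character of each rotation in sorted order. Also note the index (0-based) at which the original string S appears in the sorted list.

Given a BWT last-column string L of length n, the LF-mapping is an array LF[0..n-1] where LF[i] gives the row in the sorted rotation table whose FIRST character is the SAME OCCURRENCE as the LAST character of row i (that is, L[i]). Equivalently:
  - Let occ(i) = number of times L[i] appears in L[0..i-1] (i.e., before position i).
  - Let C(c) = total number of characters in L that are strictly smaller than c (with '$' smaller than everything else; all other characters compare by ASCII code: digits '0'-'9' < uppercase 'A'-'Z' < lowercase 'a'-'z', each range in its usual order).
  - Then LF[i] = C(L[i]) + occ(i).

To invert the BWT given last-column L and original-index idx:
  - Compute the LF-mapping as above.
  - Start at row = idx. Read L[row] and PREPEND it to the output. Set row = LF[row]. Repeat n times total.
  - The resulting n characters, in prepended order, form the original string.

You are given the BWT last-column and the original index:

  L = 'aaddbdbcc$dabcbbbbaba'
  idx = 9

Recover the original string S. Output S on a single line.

LF mapping: 1 2 17 18 6 19 7 14 15 0 20 3 8 16 9 10 11 12 4 13 5
Walk LF starting at row 9, prepending L[row]:
  step 1: row=9, L[9]='$', prepend. Next row=LF[9]=0
  step 2: row=0, L[0]='a', prepend. Next row=LF[0]=1
  step 3: row=1, L[1]='a', prepend. Next row=LF[1]=2
  step 4: row=2, L[2]='d', prepend. Next row=LF[2]=17
  step 5: row=17, L[17]='b', prepend. Next row=LF[17]=12
  step 6: row=12, L[12]='b', prepend. Next row=LF[12]=8
  step 7: row=8, L[8]='c', prepend. Next row=LF[8]=15
  step 8: row=15, L[15]='b', prepend. Next row=LF[15]=10
  step 9: row=10, L[10]='d', prepend. Next row=LF[10]=20
  step 10: row=20, L[20]='a', prepend. Next row=LF[20]=5
  step 11: row=5, L[5]='d', prepend. Next row=LF[5]=19
  step 12: row=19, L[19]='b', prepend. Next row=LF[19]=13
  step 13: row=13, L[13]='c', prepend. Next row=LF[13]=16
  step 14: row=16, L[16]='b', prepend. Next row=LF[16]=11
  step 15: row=11, L[11]='a', prepend. Next row=LF[11]=3
  step 16: row=3, L[3]='d', prepend. Next row=LF[3]=18
  step 17: row=18, L[18]='a', prepend. Next row=LF[18]=4
  step 18: row=4, L[4]='b', prepend. Next row=LF[4]=6
  step 19: row=6, L[6]='b', prepend. Next row=LF[6]=7
  step 20: row=7, L[7]='c', prepend. Next row=LF[7]=14
  step 21: row=14, L[14]='b', prepend. Next row=LF[14]=9
Reversed output: bcbbadabcbdadbcbbdaa$

Answer: bcbbadabcbdadbcbbdaa$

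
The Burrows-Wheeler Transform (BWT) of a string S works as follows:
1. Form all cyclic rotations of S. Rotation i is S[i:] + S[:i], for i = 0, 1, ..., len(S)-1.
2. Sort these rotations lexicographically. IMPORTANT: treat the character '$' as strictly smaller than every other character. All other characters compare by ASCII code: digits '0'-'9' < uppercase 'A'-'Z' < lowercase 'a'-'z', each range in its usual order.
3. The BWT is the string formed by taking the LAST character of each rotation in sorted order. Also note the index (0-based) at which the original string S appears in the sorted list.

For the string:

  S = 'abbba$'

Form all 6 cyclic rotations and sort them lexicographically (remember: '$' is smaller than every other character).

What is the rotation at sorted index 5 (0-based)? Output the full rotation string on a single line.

All 6 rotations (rotation i = S[i:]+S[:i]):
  rot[0] = abbba$
  rot[1] = bbba$a
  rot[2] = bba$ab
  rot[3] = ba$abb
  rot[4] = a$abbb
  rot[5] = $abbba
Sorted (with $ < everything):
  sorted[0] = $abbba
  sorted[1] = a$abbb
  sorted[2] = abbba$
  sorted[3] = ba$abb
  sorted[4] = bba$ab
  sorted[5] = bbba$a
sorted[5] = bbba$a

Answer: bbba$a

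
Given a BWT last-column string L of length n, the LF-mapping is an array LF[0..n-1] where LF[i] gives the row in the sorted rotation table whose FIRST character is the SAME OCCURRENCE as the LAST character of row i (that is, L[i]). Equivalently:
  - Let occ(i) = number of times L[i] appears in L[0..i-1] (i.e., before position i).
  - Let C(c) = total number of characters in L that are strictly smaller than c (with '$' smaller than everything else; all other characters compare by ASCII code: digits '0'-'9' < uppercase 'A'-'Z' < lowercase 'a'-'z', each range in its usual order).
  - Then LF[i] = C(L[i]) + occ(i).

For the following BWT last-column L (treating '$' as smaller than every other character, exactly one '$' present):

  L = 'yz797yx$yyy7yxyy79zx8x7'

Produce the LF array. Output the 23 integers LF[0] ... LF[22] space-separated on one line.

Char counts: '$':1, '7':5, '8':1, '9':2, 'x':4, 'y':8, 'z':2
C (first-col start): C('$')=0, C('7')=1, C('8')=6, C('9')=7, C('x')=9, C('y')=13, C('z')=21
L[0]='y': occ=0, LF[0]=C('y')+0=13+0=13
L[1]='z': occ=0, LF[1]=C('z')+0=21+0=21
L[2]='7': occ=0, LF[2]=C('7')+0=1+0=1
L[3]='9': occ=0, LF[3]=C('9')+0=7+0=7
L[4]='7': occ=1, LF[4]=C('7')+1=1+1=2
L[5]='y': occ=1, LF[5]=C('y')+1=13+1=14
L[6]='x': occ=0, LF[6]=C('x')+0=9+0=9
L[7]='$': occ=0, LF[7]=C('$')+0=0+0=0
L[8]='y': occ=2, LF[8]=C('y')+2=13+2=15
L[9]='y': occ=3, LF[9]=C('y')+3=13+3=16
L[10]='y': occ=4, LF[10]=C('y')+4=13+4=17
L[11]='7': occ=2, LF[11]=C('7')+2=1+2=3
L[12]='y': occ=5, LF[12]=C('y')+5=13+5=18
L[13]='x': occ=1, LF[13]=C('x')+1=9+1=10
L[14]='y': occ=6, LF[14]=C('y')+6=13+6=19
L[15]='y': occ=7, LF[15]=C('y')+7=13+7=20
L[16]='7': occ=3, LF[16]=C('7')+3=1+3=4
L[17]='9': occ=1, LF[17]=C('9')+1=7+1=8
L[18]='z': occ=1, LF[18]=C('z')+1=21+1=22
L[19]='x': occ=2, LF[19]=C('x')+2=9+2=11
L[20]='8': occ=0, LF[20]=C('8')+0=6+0=6
L[21]='x': occ=3, LF[21]=C('x')+3=9+3=12
L[22]='7': occ=4, LF[22]=C('7')+4=1+4=5

Answer: 13 21 1 7 2 14 9 0 15 16 17 3 18 10 19 20 4 8 22 11 6 12 5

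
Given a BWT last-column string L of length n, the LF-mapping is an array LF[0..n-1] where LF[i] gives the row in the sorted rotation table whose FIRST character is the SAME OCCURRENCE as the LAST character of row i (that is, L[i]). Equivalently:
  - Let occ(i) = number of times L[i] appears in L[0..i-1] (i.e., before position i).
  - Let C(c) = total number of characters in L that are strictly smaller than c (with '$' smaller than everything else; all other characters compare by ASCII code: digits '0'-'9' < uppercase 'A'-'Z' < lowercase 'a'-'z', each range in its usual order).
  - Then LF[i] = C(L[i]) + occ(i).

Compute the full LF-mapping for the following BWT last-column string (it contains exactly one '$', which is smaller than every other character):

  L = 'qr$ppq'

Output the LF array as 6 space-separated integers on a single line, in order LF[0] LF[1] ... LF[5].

Char counts: '$':1, 'p':2, 'q':2, 'r':1
C (first-col start): C('$')=0, C('p')=1, C('q')=3, C('r')=5
L[0]='q': occ=0, LF[0]=C('q')+0=3+0=3
L[1]='r': occ=0, LF[1]=C('r')+0=5+0=5
L[2]='$': occ=0, LF[2]=C('$')+0=0+0=0
L[3]='p': occ=0, LF[3]=C('p')+0=1+0=1
L[4]='p': occ=1, LF[4]=C('p')+1=1+1=2
L[5]='q': occ=1, LF[5]=C('q')+1=3+1=4

Answer: 3 5 0 1 2 4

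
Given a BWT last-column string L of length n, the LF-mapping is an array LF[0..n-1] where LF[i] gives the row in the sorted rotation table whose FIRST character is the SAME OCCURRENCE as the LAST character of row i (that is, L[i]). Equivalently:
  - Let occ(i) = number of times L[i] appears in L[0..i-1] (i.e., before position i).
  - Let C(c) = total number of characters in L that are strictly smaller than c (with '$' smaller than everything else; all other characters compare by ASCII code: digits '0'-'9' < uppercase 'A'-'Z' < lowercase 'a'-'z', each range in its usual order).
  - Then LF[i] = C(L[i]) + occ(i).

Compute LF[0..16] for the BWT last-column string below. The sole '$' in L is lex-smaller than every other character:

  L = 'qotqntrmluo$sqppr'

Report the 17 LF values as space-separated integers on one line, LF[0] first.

Char counts: '$':1, 'l':1, 'm':1, 'n':1, 'o':2, 'p':2, 'q':3, 'r':2, 's':1, 't':2, 'u':1
C (first-col start): C('$')=0, C('l')=1, C('m')=2, C('n')=3, C('o')=4, C('p')=6, C('q')=8, C('r')=11, C('s')=13, C('t')=14, C('u')=16
L[0]='q': occ=0, LF[0]=C('q')+0=8+0=8
L[1]='o': occ=0, LF[1]=C('o')+0=4+0=4
L[2]='t': occ=0, LF[2]=C('t')+0=14+0=14
L[3]='q': occ=1, LF[3]=C('q')+1=8+1=9
L[4]='n': occ=0, LF[4]=C('n')+0=3+0=3
L[5]='t': occ=1, LF[5]=C('t')+1=14+1=15
L[6]='r': occ=0, LF[6]=C('r')+0=11+0=11
L[7]='m': occ=0, LF[7]=C('m')+0=2+0=2
L[8]='l': occ=0, LF[8]=C('l')+0=1+0=1
L[9]='u': occ=0, LF[9]=C('u')+0=16+0=16
L[10]='o': occ=1, LF[10]=C('o')+1=4+1=5
L[11]='$': occ=0, LF[11]=C('$')+0=0+0=0
L[12]='s': occ=0, LF[12]=C('s')+0=13+0=13
L[13]='q': occ=2, LF[13]=C('q')+2=8+2=10
L[14]='p': occ=0, LF[14]=C('p')+0=6+0=6
L[15]='p': occ=1, LF[15]=C('p')+1=6+1=7
L[16]='r': occ=1, LF[16]=C('r')+1=11+1=12

Answer: 8 4 14 9 3 15 11 2 1 16 5 0 13 10 6 7 12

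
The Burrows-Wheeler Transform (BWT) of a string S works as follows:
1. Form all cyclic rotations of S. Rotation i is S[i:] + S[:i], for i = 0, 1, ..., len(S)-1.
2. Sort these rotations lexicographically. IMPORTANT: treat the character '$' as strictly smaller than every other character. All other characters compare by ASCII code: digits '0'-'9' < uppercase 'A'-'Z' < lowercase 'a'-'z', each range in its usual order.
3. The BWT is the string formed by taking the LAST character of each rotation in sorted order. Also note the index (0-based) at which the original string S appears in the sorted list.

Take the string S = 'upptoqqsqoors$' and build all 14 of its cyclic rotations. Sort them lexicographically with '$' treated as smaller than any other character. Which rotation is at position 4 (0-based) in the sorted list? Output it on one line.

Answer: pptoqqsqoors$u

Derivation:
All 14 rotations (rotation i = S[i:]+S[:i]):
  rot[0] = upptoqqsqoors$
  rot[1] = pptoqqsqoors$u
  rot[2] = ptoqqsqoors$up
  rot[3] = toqqsqoors$upp
  rot[4] = oqqsqoors$uppt
  rot[5] = qqsqoors$uppto
  rot[6] = qsqoors$upptoq
  rot[7] = sqoors$upptoqq
  rot[8] = qoors$upptoqqs
  rot[9] = oors$upptoqqsq
  rot[10] = ors$upptoqqsqo
  rot[11] = rs$upptoqqsqoo
  rot[12] = s$upptoqqsqoor
  rot[13] = $upptoqqsqoors
Sorted (with $ < everything):
  sorted[0] = $upptoqqsqoors
  sorted[1] = oors$upptoqqsq
  sorted[2] = oqqsqoors$uppt
  sorted[3] = ors$upptoqqsqo
  sorted[4] = pptoqqsqoors$u
  sorted[5] = ptoqqsqoors$up
  sorted[6] = qoors$upptoqqs
  sorted[7] = qqsqoors$uppto
  sorted[8] = qsqoors$upptoq
  sorted[9] = rs$upptoqqsqoo
  sorted[10] = s$upptoqqsqoor
  sorted[11] = sqoors$upptoqq
  sorted[12] = toqqsqoors$upp
  sorted[13] = upptoqqsqoors$
sorted[4] = pptoqqsqoors$u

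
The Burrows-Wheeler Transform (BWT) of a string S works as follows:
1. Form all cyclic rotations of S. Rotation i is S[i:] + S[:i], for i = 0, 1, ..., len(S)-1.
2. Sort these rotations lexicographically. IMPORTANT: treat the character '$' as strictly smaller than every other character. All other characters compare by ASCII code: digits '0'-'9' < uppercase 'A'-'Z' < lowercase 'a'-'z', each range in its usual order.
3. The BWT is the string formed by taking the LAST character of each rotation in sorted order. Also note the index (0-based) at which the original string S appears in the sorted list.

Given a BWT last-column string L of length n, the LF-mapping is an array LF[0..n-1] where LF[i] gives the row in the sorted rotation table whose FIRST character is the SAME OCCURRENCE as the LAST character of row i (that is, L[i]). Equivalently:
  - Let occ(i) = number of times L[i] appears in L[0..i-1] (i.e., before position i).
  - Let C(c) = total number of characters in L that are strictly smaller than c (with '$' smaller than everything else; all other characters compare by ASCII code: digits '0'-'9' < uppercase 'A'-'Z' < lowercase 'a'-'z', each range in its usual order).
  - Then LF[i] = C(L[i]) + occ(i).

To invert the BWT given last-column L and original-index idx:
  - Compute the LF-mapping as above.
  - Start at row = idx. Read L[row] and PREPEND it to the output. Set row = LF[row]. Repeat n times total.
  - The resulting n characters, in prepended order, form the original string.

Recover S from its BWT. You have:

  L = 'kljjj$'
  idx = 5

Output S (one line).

Answer: ljjjk$

Derivation:
LF mapping: 4 5 1 2 3 0
Walk LF starting at row 5, prepending L[row]:
  step 1: row=5, L[5]='$', prepend. Next row=LF[5]=0
  step 2: row=0, L[0]='k', prepend. Next row=LF[0]=4
  step 3: row=4, L[4]='j', prepend. Next row=LF[4]=3
  step 4: row=3, L[3]='j', prepend. Next row=LF[3]=2
  step 5: row=2, L[2]='j', prepend. Next row=LF[2]=1
  step 6: row=1, L[1]='l', prepend. Next row=LF[1]=5
Reversed output: ljjjk$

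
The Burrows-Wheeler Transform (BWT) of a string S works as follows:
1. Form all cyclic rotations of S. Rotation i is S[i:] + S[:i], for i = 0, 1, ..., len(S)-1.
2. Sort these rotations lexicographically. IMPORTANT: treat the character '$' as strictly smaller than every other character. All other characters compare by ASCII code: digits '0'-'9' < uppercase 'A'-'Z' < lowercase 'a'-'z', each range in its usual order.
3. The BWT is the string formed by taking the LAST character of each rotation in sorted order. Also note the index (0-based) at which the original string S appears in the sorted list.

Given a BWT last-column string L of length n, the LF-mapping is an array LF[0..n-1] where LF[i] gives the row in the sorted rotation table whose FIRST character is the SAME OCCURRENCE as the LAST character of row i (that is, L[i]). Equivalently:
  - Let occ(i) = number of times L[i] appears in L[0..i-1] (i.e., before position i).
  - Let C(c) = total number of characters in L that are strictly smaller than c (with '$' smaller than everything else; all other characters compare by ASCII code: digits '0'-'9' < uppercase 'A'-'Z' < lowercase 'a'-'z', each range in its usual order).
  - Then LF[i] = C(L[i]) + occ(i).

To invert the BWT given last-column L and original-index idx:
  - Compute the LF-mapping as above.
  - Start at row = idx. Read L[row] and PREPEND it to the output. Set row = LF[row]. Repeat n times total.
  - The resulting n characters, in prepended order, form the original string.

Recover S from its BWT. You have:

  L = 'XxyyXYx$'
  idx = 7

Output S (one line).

LF mapping: 1 4 6 7 2 3 5 0
Walk LF starting at row 7, prepending L[row]:
  step 1: row=7, L[7]='$', prepend. Next row=LF[7]=0
  step 2: row=0, L[0]='X', prepend. Next row=LF[0]=1
  step 3: row=1, L[1]='x', prepend. Next row=LF[1]=4
  step 4: row=4, L[4]='X', prepend. Next row=LF[4]=2
  step 5: row=2, L[2]='y', prepend. Next row=LF[2]=6
  step 6: row=6, L[6]='x', prepend. Next row=LF[6]=5
  step 7: row=5, L[5]='Y', prepend. Next row=LF[5]=3
  step 8: row=3, L[3]='y', prepend. Next row=LF[3]=7
Reversed output: yYxyXxX$

Answer: yYxyXxX$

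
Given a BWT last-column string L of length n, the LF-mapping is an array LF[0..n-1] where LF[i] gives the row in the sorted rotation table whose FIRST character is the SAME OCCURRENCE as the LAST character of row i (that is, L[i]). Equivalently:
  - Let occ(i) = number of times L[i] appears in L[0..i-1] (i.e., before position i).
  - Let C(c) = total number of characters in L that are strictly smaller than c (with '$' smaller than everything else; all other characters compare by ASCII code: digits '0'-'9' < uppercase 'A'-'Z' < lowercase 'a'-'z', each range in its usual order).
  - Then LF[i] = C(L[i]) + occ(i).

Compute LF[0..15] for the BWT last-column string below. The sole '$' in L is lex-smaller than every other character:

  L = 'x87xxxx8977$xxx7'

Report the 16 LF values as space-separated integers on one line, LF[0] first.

Answer: 8 5 1 9 10 11 12 6 7 2 3 0 13 14 15 4

Derivation:
Char counts: '$':1, '7':4, '8':2, '9':1, 'x':8
C (first-col start): C('$')=0, C('7')=1, C('8')=5, C('9')=7, C('x')=8
L[0]='x': occ=0, LF[0]=C('x')+0=8+0=8
L[1]='8': occ=0, LF[1]=C('8')+0=5+0=5
L[2]='7': occ=0, LF[2]=C('7')+0=1+0=1
L[3]='x': occ=1, LF[3]=C('x')+1=8+1=9
L[4]='x': occ=2, LF[4]=C('x')+2=8+2=10
L[5]='x': occ=3, LF[5]=C('x')+3=8+3=11
L[6]='x': occ=4, LF[6]=C('x')+4=8+4=12
L[7]='8': occ=1, LF[7]=C('8')+1=5+1=6
L[8]='9': occ=0, LF[8]=C('9')+0=7+0=7
L[9]='7': occ=1, LF[9]=C('7')+1=1+1=2
L[10]='7': occ=2, LF[10]=C('7')+2=1+2=3
L[11]='$': occ=0, LF[11]=C('$')+0=0+0=0
L[12]='x': occ=5, LF[12]=C('x')+5=8+5=13
L[13]='x': occ=6, LF[13]=C('x')+6=8+6=14
L[14]='x': occ=7, LF[14]=C('x')+7=8+7=15
L[15]='7': occ=3, LF[15]=C('7')+3=1+3=4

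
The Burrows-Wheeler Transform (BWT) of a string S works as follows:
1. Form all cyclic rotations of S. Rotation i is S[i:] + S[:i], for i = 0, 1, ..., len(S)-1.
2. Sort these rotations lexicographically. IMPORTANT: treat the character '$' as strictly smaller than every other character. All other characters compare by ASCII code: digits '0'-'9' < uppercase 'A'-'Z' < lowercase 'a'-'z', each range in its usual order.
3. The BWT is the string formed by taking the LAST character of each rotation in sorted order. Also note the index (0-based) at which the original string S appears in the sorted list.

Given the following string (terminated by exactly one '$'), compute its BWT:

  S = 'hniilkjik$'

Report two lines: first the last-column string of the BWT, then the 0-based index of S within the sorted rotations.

All 10 rotations (rotation i = S[i:]+S[:i]):
  rot[0] = hniilkjik$
  rot[1] = niilkjik$h
  rot[2] = iilkjik$hn
  rot[3] = ilkjik$hni
  rot[4] = lkjik$hnii
  rot[5] = kjik$hniil
  rot[6] = jik$hniilk
  rot[7] = ik$hniilkj
  rot[8] = k$hniilkji
  rot[9] = $hniilkjik
Sorted (with $ < everything):
  sorted[0] = $hniilkjik  (last char: 'k')
  sorted[1] = hniilkjik$  (last char: '$')
  sorted[2] = iilkjik$hn  (last char: 'n')
  sorted[3] = ik$hniilkj  (last char: 'j')
  sorted[4] = ilkjik$hni  (last char: 'i')
  sorted[5] = jik$hniilk  (last char: 'k')
  sorted[6] = k$hniilkji  (last char: 'i')
  sorted[7] = kjik$hniil  (last char: 'l')
  sorted[8] = lkjik$hnii  (last char: 'i')
  sorted[9] = niilkjik$h  (last char: 'h')
Last column: k$njikilih
Original string S is at sorted index 1

Answer: k$njikilih
1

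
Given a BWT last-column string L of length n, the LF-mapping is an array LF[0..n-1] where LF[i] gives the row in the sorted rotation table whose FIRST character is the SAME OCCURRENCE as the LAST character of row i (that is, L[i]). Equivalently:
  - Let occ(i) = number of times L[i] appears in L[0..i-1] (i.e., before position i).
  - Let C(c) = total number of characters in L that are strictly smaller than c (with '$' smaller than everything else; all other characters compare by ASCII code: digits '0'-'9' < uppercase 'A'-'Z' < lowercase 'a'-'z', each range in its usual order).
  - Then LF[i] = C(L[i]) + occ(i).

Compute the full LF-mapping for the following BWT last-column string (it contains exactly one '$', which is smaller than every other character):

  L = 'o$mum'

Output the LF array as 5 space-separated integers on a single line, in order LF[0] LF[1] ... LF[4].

Answer: 3 0 1 4 2

Derivation:
Char counts: '$':1, 'm':2, 'o':1, 'u':1
C (first-col start): C('$')=0, C('m')=1, C('o')=3, C('u')=4
L[0]='o': occ=0, LF[0]=C('o')+0=3+0=3
L[1]='$': occ=0, LF[1]=C('$')+0=0+0=0
L[2]='m': occ=0, LF[2]=C('m')+0=1+0=1
L[3]='u': occ=0, LF[3]=C('u')+0=4+0=4
L[4]='m': occ=1, LF[4]=C('m')+1=1+1=2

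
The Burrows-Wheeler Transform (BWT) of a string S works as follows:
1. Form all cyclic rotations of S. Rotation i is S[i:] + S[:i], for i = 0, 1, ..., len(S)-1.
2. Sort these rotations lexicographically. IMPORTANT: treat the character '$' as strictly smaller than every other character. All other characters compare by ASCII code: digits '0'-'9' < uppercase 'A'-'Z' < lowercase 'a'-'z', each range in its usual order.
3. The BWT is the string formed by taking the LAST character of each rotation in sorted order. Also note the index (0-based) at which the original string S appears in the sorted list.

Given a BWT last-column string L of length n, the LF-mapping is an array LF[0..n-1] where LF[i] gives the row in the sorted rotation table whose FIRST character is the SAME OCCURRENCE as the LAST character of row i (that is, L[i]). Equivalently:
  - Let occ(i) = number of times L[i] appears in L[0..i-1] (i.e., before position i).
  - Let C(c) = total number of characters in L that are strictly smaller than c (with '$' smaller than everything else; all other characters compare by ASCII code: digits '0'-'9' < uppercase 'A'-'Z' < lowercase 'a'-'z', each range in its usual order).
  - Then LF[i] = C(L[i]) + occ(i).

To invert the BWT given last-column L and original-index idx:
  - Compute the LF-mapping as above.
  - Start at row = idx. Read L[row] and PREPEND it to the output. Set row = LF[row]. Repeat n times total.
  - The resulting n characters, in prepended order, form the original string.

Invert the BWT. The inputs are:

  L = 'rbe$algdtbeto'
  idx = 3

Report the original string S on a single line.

Answer: bottlebadger$

Derivation:
LF mapping: 10 2 5 0 1 8 7 4 11 3 6 12 9
Walk LF starting at row 3, prepending L[row]:
  step 1: row=3, L[3]='$', prepend. Next row=LF[3]=0
  step 2: row=0, L[0]='r', prepend. Next row=LF[0]=10
  step 3: row=10, L[10]='e', prepend. Next row=LF[10]=6
  step 4: row=6, L[6]='g', prepend. Next row=LF[6]=7
  step 5: row=7, L[7]='d', prepend. Next row=LF[7]=4
  step 6: row=4, L[4]='a', prepend. Next row=LF[4]=1
  step 7: row=1, L[1]='b', prepend. Next row=LF[1]=2
  step 8: row=2, L[2]='e', prepend. Next row=LF[2]=5
  step 9: row=5, L[5]='l', prepend. Next row=LF[5]=8
  step 10: row=8, L[8]='t', prepend. Next row=LF[8]=11
  step 11: row=11, L[11]='t', prepend. Next row=LF[11]=12
  step 12: row=12, L[12]='o', prepend. Next row=LF[12]=9
  step 13: row=9, L[9]='b', prepend. Next row=LF[9]=3
Reversed output: bottlebadger$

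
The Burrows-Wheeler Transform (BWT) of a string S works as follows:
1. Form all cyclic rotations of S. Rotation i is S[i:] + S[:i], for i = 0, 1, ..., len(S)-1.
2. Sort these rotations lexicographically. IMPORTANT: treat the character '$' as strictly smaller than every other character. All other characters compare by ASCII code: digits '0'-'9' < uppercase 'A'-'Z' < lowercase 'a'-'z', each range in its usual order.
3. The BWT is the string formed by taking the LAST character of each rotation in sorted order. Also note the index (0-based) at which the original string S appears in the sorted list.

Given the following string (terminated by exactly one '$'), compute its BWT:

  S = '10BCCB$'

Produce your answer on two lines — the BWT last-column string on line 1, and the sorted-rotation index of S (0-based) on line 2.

Answer: B1$C0CB
2

Derivation:
All 7 rotations (rotation i = S[i:]+S[:i]):
  rot[0] = 10BCCB$
  rot[1] = 0BCCB$1
  rot[2] = BCCB$10
  rot[3] = CCB$10B
  rot[4] = CB$10BC
  rot[5] = B$10BCC
  rot[6] = $10BCCB
Sorted (with $ < everything):
  sorted[0] = $10BCCB  (last char: 'B')
  sorted[1] = 0BCCB$1  (last char: '1')
  sorted[2] = 10BCCB$  (last char: '$')
  sorted[3] = B$10BCC  (last char: 'C')
  sorted[4] = BCCB$10  (last char: '0')
  sorted[5] = CB$10BC  (last char: 'C')
  sorted[6] = CCB$10B  (last char: 'B')
Last column: B1$C0CB
Original string S is at sorted index 2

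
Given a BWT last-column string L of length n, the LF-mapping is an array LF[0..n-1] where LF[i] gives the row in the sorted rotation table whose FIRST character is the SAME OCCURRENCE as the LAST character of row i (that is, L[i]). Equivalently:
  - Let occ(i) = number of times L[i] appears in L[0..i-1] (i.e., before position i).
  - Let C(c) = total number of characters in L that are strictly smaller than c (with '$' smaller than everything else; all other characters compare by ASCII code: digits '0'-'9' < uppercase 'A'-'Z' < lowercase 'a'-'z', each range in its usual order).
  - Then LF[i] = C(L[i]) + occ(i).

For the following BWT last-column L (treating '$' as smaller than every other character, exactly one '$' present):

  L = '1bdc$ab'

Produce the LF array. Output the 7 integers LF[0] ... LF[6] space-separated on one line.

Char counts: '$':1, '1':1, 'a':1, 'b':2, 'c':1, 'd':1
C (first-col start): C('$')=0, C('1')=1, C('a')=2, C('b')=3, C('c')=5, C('d')=6
L[0]='1': occ=0, LF[0]=C('1')+0=1+0=1
L[1]='b': occ=0, LF[1]=C('b')+0=3+0=3
L[2]='d': occ=0, LF[2]=C('d')+0=6+0=6
L[3]='c': occ=0, LF[3]=C('c')+0=5+0=5
L[4]='$': occ=0, LF[4]=C('$')+0=0+0=0
L[5]='a': occ=0, LF[5]=C('a')+0=2+0=2
L[6]='b': occ=1, LF[6]=C('b')+1=3+1=4

Answer: 1 3 6 5 0 2 4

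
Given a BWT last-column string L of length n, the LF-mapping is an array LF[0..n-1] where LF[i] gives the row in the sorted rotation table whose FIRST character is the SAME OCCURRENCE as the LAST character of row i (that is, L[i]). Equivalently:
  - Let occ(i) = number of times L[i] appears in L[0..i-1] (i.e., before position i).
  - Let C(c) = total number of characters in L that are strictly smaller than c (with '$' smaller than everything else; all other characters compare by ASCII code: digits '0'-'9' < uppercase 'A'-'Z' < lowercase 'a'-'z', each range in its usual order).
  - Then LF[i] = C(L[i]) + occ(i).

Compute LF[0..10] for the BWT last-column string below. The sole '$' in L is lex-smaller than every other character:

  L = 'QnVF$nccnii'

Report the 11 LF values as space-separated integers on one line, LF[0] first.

Answer: 2 8 3 1 0 9 4 5 10 6 7

Derivation:
Char counts: '$':1, 'F':1, 'Q':1, 'V':1, 'c':2, 'i':2, 'n':3
C (first-col start): C('$')=0, C('F')=1, C('Q')=2, C('V')=3, C('c')=4, C('i')=6, C('n')=8
L[0]='Q': occ=0, LF[0]=C('Q')+0=2+0=2
L[1]='n': occ=0, LF[1]=C('n')+0=8+0=8
L[2]='V': occ=0, LF[2]=C('V')+0=3+0=3
L[3]='F': occ=0, LF[3]=C('F')+0=1+0=1
L[4]='$': occ=0, LF[4]=C('$')+0=0+0=0
L[5]='n': occ=1, LF[5]=C('n')+1=8+1=9
L[6]='c': occ=0, LF[6]=C('c')+0=4+0=4
L[7]='c': occ=1, LF[7]=C('c')+1=4+1=5
L[8]='n': occ=2, LF[8]=C('n')+2=8+2=10
L[9]='i': occ=0, LF[9]=C('i')+0=6+0=6
L[10]='i': occ=1, LF[10]=C('i')+1=6+1=7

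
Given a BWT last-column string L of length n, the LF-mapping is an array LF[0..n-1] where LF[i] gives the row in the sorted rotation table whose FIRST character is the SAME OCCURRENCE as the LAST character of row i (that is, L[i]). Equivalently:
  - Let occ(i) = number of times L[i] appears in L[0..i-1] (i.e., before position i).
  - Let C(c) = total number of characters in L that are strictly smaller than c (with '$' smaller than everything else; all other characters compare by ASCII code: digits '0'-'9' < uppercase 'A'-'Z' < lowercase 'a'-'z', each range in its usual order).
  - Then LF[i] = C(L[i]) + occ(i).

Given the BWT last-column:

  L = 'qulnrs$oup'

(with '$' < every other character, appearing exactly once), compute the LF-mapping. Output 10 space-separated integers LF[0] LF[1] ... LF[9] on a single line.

Answer: 5 8 1 2 6 7 0 3 9 4

Derivation:
Char counts: '$':1, 'l':1, 'n':1, 'o':1, 'p':1, 'q':1, 'r':1, 's':1, 'u':2
C (first-col start): C('$')=0, C('l')=1, C('n')=2, C('o')=3, C('p')=4, C('q')=5, C('r')=6, C('s')=7, C('u')=8
L[0]='q': occ=0, LF[0]=C('q')+0=5+0=5
L[1]='u': occ=0, LF[1]=C('u')+0=8+0=8
L[2]='l': occ=0, LF[2]=C('l')+0=1+0=1
L[3]='n': occ=0, LF[3]=C('n')+0=2+0=2
L[4]='r': occ=0, LF[4]=C('r')+0=6+0=6
L[5]='s': occ=0, LF[5]=C('s')+0=7+0=7
L[6]='$': occ=0, LF[6]=C('$')+0=0+0=0
L[7]='o': occ=0, LF[7]=C('o')+0=3+0=3
L[8]='u': occ=1, LF[8]=C('u')+1=8+1=9
L[9]='p': occ=0, LF[9]=C('p')+0=4+0=4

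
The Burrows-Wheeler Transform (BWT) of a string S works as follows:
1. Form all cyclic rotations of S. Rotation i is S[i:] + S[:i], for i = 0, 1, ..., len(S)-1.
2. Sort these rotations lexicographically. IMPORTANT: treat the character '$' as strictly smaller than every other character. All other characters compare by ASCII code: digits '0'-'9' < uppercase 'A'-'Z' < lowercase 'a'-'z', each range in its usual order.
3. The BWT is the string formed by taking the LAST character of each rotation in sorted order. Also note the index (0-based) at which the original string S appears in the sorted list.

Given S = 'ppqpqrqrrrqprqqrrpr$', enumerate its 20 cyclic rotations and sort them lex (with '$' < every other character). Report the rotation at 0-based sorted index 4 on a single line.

Answer: pr$ppqpqrqrrrqprqqrr

Derivation:
All 20 rotations (rotation i = S[i:]+S[:i]):
  rot[0] = ppqpqrqrrrqprqqrrpr$
  rot[1] = pqpqrqrrrqprqqrrpr$p
  rot[2] = qpqrqrrrqprqqrrpr$pp
  rot[3] = pqrqrrrqprqqrrpr$ppq
  rot[4] = qrqrrrqprqqrrpr$ppqp
  rot[5] = rqrrrqprqqrrpr$ppqpq
  rot[6] = qrrrqprqqrrpr$ppqpqr
  rot[7] = rrrqprqqrrpr$ppqpqrq
  rot[8] = rrqprqqrrpr$ppqpqrqr
  rot[9] = rqprqqrrpr$ppqpqrqrr
  rot[10] = qprqqrrpr$ppqpqrqrrr
  rot[11] = prqqrrpr$ppqpqrqrrrq
  rot[12] = rqqrrpr$ppqpqrqrrrqp
  rot[13] = qqrrpr$ppqpqrqrrrqpr
  rot[14] = qrrpr$ppqpqrqrrrqprq
  rot[15] = rrpr$ppqpqrqrrrqprqq
  rot[16] = rpr$ppqpqrqrrrqprqqr
  rot[17] = pr$ppqpqrqrrrqprqqrr
  rot[18] = r$ppqpqrqrrrqprqqrrp
  rot[19] = $ppqpqrqrrrqprqqrrpr
Sorted (with $ < everything):
  sorted[0] = $ppqpqrqrrrqprqqrrpr
  sorted[1] = ppqpqrqrrrqprqqrrpr$
  sorted[2] = pqpqrqrrrqprqqrrpr$p
  sorted[3] = pqrqrrrqprqqrrpr$ppq
  sorted[4] = pr$ppqpqrqrrrqprqqrr
  sorted[5] = prqqrrpr$ppqpqrqrrrq
  sorted[6] = qpqrqrrrqprqqrrpr$pp
  sorted[7] = qprqqrrpr$ppqpqrqrrr
  sorted[8] = qqrrpr$ppqpqrqrrrqpr
  sorted[9] = qrqrrrqprqqrrpr$ppqp
  sorted[10] = qrrpr$ppqpqrqrrrqprq
  sorted[11] = qrrrqprqqrrpr$ppqpqr
  sorted[12] = r$ppqpqrqrrrqprqqrrp
  sorted[13] = rpr$ppqpqrqrrrqprqqr
  sorted[14] = rqprqqrrpr$ppqpqrqrr
  sorted[15] = rqqrrpr$ppqpqrqrrrqp
  sorted[16] = rqrrrqprqqrrpr$ppqpq
  sorted[17] = rrpr$ppqpqrqrrrqprqq
  sorted[18] = rrqprqqrrpr$ppqpqrqr
  sorted[19] = rrrqprqqrrpr$ppqpqrq
sorted[4] = pr$ppqpqrqrrrqprqqrr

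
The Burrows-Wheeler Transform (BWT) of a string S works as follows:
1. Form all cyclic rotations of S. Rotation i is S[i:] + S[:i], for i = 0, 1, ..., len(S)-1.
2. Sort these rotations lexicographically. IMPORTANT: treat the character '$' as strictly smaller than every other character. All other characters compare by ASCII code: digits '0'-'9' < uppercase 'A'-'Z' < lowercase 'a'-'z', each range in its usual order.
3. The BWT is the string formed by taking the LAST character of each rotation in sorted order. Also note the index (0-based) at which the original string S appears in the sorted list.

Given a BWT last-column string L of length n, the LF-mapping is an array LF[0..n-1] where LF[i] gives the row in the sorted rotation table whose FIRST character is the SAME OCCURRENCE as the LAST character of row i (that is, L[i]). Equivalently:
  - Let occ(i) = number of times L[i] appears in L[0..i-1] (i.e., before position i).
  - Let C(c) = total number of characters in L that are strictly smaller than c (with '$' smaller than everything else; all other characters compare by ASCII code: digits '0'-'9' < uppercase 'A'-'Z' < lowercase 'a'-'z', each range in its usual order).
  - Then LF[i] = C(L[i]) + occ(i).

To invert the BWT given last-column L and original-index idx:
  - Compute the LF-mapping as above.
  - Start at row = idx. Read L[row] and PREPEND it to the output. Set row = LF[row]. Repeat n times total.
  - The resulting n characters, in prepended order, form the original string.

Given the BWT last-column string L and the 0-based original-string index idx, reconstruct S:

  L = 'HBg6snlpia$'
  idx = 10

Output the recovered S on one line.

LF mapping: 3 2 5 1 10 8 7 9 6 4 0
Walk LF starting at row 10, prepending L[row]:
  step 1: row=10, L[10]='$', prepend. Next row=LF[10]=0
  step 2: row=0, L[0]='H', prepend. Next row=LF[0]=3
  step 3: row=3, L[3]='6', prepend. Next row=LF[3]=1
  step 4: row=1, L[1]='B', prepend. Next row=LF[1]=2
  step 5: row=2, L[2]='g', prepend. Next row=LF[2]=5
  step 6: row=5, L[5]='n', prepend. Next row=LF[5]=8
  step 7: row=8, L[8]='i', prepend. Next row=LF[8]=6
  step 8: row=6, L[6]='l', prepend. Next row=LF[6]=7
  step 9: row=7, L[7]='p', prepend. Next row=LF[7]=9
  step 10: row=9, L[9]='a', prepend. Next row=LF[9]=4
  step 11: row=4, L[4]='s', prepend. Next row=LF[4]=10
Reversed output: saplingB6H$

Answer: saplingB6H$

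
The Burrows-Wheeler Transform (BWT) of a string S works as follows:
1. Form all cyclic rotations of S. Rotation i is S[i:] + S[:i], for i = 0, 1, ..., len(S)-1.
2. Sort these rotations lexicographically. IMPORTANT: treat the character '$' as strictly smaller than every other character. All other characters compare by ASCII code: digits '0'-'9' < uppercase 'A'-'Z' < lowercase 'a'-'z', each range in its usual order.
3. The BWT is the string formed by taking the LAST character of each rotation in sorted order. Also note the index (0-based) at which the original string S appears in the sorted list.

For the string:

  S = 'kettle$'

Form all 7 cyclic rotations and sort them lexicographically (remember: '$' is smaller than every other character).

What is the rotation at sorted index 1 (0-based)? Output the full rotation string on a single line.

Answer: e$kettl

Derivation:
All 7 rotations (rotation i = S[i:]+S[:i]):
  rot[0] = kettle$
  rot[1] = ettle$k
  rot[2] = ttle$ke
  rot[3] = tle$ket
  rot[4] = le$kett
  rot[5] = e$kettl
  rot[6] = $kettle
Sorted (with $ < everything):
  sorted[0] = $kettle
  sorted[1] = e$kettl
  sorted[2] = ettle$k
  sorted[3] = kettle$
  sorted[4] = le$kett
  sorted[5] = tle$ket
  sorted[6] = ttle$ke
sorted[1] = e$kettl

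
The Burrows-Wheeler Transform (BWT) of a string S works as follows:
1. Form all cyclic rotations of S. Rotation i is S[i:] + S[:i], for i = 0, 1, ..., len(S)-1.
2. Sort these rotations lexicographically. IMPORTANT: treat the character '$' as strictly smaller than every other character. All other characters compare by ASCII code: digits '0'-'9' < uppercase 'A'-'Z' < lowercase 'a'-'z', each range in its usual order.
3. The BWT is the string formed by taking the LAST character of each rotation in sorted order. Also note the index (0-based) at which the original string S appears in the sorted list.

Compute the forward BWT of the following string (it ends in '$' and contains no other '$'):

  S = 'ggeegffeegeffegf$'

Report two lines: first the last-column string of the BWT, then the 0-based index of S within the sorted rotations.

All 17 rotations (rotation i = S[i:]+S[:i]):
  rot[0] = ggeegffeegeffegf$
  rot[1] = geegffeegeffegf$g
  rot[2] = eegffeegeffegf$gg
  rot[3] = egffeegeffegf$gge
  rot[4] = gffeegeffegf$ggee
  rot[5] = ffeegeffegf$ggeeg
  rot[6] = feegeffegf$ggeegf
  rot[7] = eegeffegf$ggeegff
  rot[8] = egeffegf$ggeegffe
  rot[9] = geffegf$ggeegffee
  rot[10] = effegf$ggeegffeeg
  rot[11] = ffegf$ggeegffeege
  rot[12] = fegf$ggeegffeegef
  rot[13] = egf$ggeegffeegeff
  rot[14] = gf$ggeegffeegeffe
  rot[15] = f$ggeegffeegeffeg
  rot[16] = $ggeegffeegeffegf
Sorted (with $ < everything):
  sorted[0] = $ggeegffeegeffegf  (last char: 'f')
  sorted[1] = eegeffegf$ggeegff  (last char: 'f')
  sorted[2] = eegffeegeffegf$gg  (last char: 'g')
  sorted[3] = effegf$ggeegffeeg  (last char: 'g')
  sorted[4] = egeffegf$ggeegffe  (last char: 'e')
  sorted[5] = egf$ggeegffeegeff  (last char: 'f')
  sorted[6] = egffeegeffegf$gge  (last char: 'e')
  sorted[7] = f$ggeegffeegeffeg  (last char: 'g')
  sorted[8] = feegeffegf$ggeegf  (last char: 'f')
  sorted[9] = fegf$ggeegffeegef  (last char: 'f')
  sorted[10] = ffeegeffegf$ggeeg  (last char: 'g')
  sorted[11] = ffegf$ggeegffeege  (last char: 'e')
  sorted[12] = geegffeegeffegf$g  (last char: 'g')
  sorted[13] = geffegf$ggeegffee  (last char: 'e')
  sorted[14] = gf$ggeegffeegeffe  (last char: 'e')
  sorted[15] = gffeegeffegf$ggee  (last char: 'e')
  sorted[16] = ggeegffeegeffegf$  (last char: '$')
Last column: ffggefegffgegeee$
Original string S is at sorted index 16

Answer: ffggefegffgegeee$
16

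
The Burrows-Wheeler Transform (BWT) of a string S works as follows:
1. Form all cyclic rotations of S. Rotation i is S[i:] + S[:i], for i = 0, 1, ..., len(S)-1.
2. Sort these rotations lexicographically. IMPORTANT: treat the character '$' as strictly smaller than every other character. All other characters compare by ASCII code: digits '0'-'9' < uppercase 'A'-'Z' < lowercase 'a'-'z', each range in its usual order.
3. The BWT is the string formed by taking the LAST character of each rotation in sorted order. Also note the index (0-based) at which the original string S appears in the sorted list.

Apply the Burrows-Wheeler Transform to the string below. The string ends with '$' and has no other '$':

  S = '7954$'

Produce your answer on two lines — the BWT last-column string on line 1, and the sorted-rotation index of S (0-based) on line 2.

All 5 rotations (rotation i = S[i:]+S[:i]):
  rot[0] = 7954$
  rot[1] = 954$7
  rot[2] = 54$79
  rot[3] = 4$795
  rot[4] = $7954
Sorted (with $ < everything):
  sorted[0] = $7954  (last char: '4')
  sorted[1] = 4$795  (last char: '5')
  sorted[2] = 54$79  (last char: '9')
  sorted[3] = 7954$  (last char: '$')
  sorted[4] = 954$7  (last char: '7')
Last column: 459$7
Original string S is at sorted index 3

Answer: 459$7
3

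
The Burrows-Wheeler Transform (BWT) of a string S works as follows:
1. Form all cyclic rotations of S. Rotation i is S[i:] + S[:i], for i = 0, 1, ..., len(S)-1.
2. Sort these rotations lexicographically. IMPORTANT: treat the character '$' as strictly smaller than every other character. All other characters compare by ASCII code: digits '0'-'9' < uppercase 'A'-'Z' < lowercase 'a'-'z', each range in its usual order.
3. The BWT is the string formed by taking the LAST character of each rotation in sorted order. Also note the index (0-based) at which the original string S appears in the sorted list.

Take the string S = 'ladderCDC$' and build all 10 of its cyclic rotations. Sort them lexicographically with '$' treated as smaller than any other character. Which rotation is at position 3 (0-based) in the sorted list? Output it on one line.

All 10 rotations (rotation i = S[i:]+S[:i]):
  rot[0] = ladderCDC$
  rot[1] = adderCDC$l
  rot[2] = dderCDC$la
  rot[3] = derCDC$lad
  rot[4] = erCDC$ladd
  rot[5] = rCDC$ladde
  rot[6] = CDC$ladder
  rot[7] = DC$ladderC
  rot[8] = C$ladderCD
  rot[9] = $ladderCDC
Sorted (with $ < everything):
  sorted[0] = $ladderCDC
  sorted[1] = C$ladderCD
  sorted[2] = CDC$ladder
  sorted[3] = DC$ladderC
  sorted[4] = adderCDC$l
  sorted[5] = dderCDC$la
  sorted[6] = derCDC$lad
  sorted[7] = erCDC$ladd
  sorted[8] = ladderCDC$
  sorted[9] = rCDC$ladde
sorted[3] = DC$ladderC

Answer: DC$ladderC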